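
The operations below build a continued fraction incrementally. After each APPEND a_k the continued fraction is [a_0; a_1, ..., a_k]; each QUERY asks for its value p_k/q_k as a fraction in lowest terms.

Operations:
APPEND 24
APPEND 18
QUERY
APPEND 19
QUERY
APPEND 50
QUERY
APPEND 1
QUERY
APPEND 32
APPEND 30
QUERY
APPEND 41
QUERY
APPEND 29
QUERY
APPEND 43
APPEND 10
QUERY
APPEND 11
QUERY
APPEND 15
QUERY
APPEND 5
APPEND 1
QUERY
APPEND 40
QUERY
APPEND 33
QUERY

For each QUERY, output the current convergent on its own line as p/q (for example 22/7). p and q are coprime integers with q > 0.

APPEND 24: p_0 = 24·1 + 0 = 24, q_0 = 24·0 + 1 = 1 → 24/1
APPEND 18: p_1 = 18·24 + 1 = 433, q_1 = 18·1 + 0 = 18 → 433/18
APPEND 19: p_2 = 19·433 + 24 = 8251, q_2 = 19·18 + 1 = 343 → 8251/343
APPEND 50: p_3 = 50·8251 + 433 = 412983, q_3 = 50·343 + 18 = 17168 → 412983/17168
APPEND 1: p_4 = 1·412983 + 8251 = 421234, q_4 = 1·17168 + 343 = 17511 → 421234/17511
APPEND 32: p_5 = 32·421234 + 412983 = 13892471, q_5 = 32·17511 + 17168 = 577520 → 13892471/577520
APPEND 30: p_6 = 30·13892471 + 421234 = 417195364, q_6 = 30·577520 + 17511 = 17343111 → 417195364/17343111
APPEND 41: p_7 = 41·417195364 + 13892471 = 17118902395, q_7 = 41·17343111 + 577520 = 711645071 → 17118902395/711645071
APPEND 29: p_8 = 29·17118902395 + 417195364 = 496865364819, q_8 = 29·711645071 + 17343111 = 20655050170 → 496865364819/20655050170
APPEND 43: p_9 = 43·496865364819 + 17118902395 = 21382329589612, q_9 = 43·20655050170 + 711645071 = 888878802381 → 21382329589612/888878802381
APPEND 10: p_10 = 10·21382329589612 + 496865364819 = 214320161260939, q_10 = 10·888878802381 + 20655050170 = 8909443073980 → 214320161260939/8909443073980
APPEND 11: p_11 = 11·214320161260939 + 21382329589612 = 2378904103459941, q_11 = 11·8909443073980 + 888878802381 = 98892752616161 → 2378904103459941/98892752616161
APPEND 15: p_12 = 15·2378904103459941 + 214320161260939 = 35897881713160054, q_12 = 15·98892752616161 + 8909443073980 = 1492300732316395 → 35897881713160054/1492300732316395
APPEND 5: p_13 = 5·35897881713160054 + 2378904103459941 = 181868312669260211, q_13 = 5·1492300732316395 + 98892752616161 = 7560396414198136 → 181868312669260211/7560396414198136
APPEND 1: p_14 = 1·181868312669260211 + 35897881713160054 = 217766194382420265, q_14 = 1·7560396414198136 + 1492300732316395 = 9052697146514531 → 217766194382420265/9052697146514531
APPEND 40: p_15 = 40·217766194382420265 + 181868312669260211 = 8892516087966070811, q_15 = 40·9052697146514531 + 7560396414198136 = 369668282274779376 → 8892516087966070811/369668282274779376
APPEND 33: p_16 = 33·8892516087966070811 + 217766194382420265 = 293670797097262757028, q_16 = 33·369668282274779376 + 9052697146514531 = 12208106012214233939 → 293670797097262757028/12208106012214233939

433/18
8251/343
412983/17168
421234/17511
417195364/17343111
17118902395/711645071
496865364819/20655050170
214320161260939/8909443073980
2378904103459941/98892752616161
35897881713160054/1492300732316395
217766194382420265/9052697146514531
8892516087966070811/369668282274779376
293670797097262757028/12208106012214233939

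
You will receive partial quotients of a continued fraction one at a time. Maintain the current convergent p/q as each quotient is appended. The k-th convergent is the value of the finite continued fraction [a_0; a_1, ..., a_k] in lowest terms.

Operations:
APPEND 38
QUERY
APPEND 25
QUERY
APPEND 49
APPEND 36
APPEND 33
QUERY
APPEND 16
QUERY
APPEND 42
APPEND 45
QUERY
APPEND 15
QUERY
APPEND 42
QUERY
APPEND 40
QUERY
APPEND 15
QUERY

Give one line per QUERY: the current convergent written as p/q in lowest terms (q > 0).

38/1
951/25
55482776/1458539
889404299/23380785
1684360254329/44278698690
25302814278269/665163931859
1064402559941627/27981163836768
42601405211943349/1119911717402579
640085480739091862/16826656924875453

APPEND 38: p_0 = 38·1 + 0 = 38, q_0 = 38·0 + 1 = 1 → 38/1
APPEND 25: p_1 = 25·38 + 1 = 951, q_1 = 25·1 + 0 = 25 → 951/25
APPEND 49: p_2 = 49·951 + 38 = 46637, q_2 = 49·25 + 1 = 1226 → 46637/1226
APPEND 36: p_3 = 36·46637 + 951 = 1679883, q_3 = 36·1226 + 25 = 44161 → 1679883/44161
APPEND 33: p_4 = 33·1679883 + 46637 = 55482776, q_4 = 33·44161 + 1226 = 1458539 → 55482776/1458539
APPEND 16: p_5 = 16·55482776 + 1679883 = 889404299, q_5 = 16·1458539 + 44161 = 23380785 → 889404299/23380785
APPEND 42: p_6 = 42·889404299 + 55482776 = 37410463334, q_6 = 42·23380785 + 1458539 = 983451509 → 37410463334/983451509
APPEND 45: p_7 = 45·37410463334 + 889404299 = 1684360254329, q_7 = 45·983451509 + 23380785 = 44278698690 → 1684360254329/44278698690
APPEND 15: p_8 = 15·1684360254329 + 37410463334 = 25302814278269, q_8 = 15·44278698690 + 983451509 = 665163931859 → 25302814278269/665163931859
APPEND 42: p_9 = 42·25302814278269 + 1684360254329 = 1064402559941627, q_9 = 42·665163931859 + 44278698690 = 27981163836768 → 1064402559941627/27981163836768
APPEND 40: p_10 = 40·1064402559941627 + 25302814278269 = 42601405211943349, q_10 = 40·27981163836768 + 665163931859 = 1119911717402579 → 42601405211943349/1119911717402579
APPEND 15: p_11 = 15·42601405211943349 + 1064402559941627 = 640085480739091862, q_11 = 15·1119911717402579 + 27981163836768 = 16826656924875453 → 640085480739091862/16826656924875453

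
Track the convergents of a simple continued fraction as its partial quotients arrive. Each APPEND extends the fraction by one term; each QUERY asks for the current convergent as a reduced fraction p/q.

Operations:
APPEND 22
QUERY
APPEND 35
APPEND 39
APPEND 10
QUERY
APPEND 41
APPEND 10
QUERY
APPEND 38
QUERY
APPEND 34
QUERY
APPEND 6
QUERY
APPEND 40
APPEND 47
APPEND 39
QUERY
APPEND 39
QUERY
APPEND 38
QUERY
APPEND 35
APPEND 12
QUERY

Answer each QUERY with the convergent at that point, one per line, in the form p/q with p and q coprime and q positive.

22/1
301681/13695
124291801/5642305
4735487450/214970451
161130865101/7314637639
971520678056/44102796285
71604160255227578/3250516189952641
2794397253499958625/126853432555934117
106258699793253655328/4823680953315449087
44768445380001788396588/2032291922536475275031

APPEND 22: p_0 = 22·1 + 0 = 22, q_0 = 22·0 + 1 = 1 → 22/1
APPEND 35: p_1 = 35·22 + 1 = 771, q_1 = 35·1 + 0 = 35 → 771/35
APPEND 39: p_2 = 39·771 + 22 = 30091, q_2 = 39·35 + 1 = 1366 → 30091/1366
APPEND 10: p_3 = 10·30091 + 771 = 301681, q_3 = 10·1366 + 35 = 13695 → 301681/13695
APPEND 41: p_4 = 41·301681 + 30091 = 12399012, q_4 = 41·13695 + 1366 = 562861 → 12399012/562861
APPEND 10: p_5 = 10·12399012 + 301681 = 124291801, q_5 = 10·562861 + 13695 = 5642305 → 124291801/5642305
APPEND 38: p_6 = 38·124291801 + 12399012 = 4735487450, q_6 = 38·5642305 + 562861 = 214970451 → 4735487450/214970451
APPEND 34: p_7 = 34·4735487450 + 124291801 = 161130865101, q_7 = 34·214970451 + 5642305 = 7314637639 → 161130865101/7314637639
APPEND 6: p_8 = 6·161130865101 + 4735487450 = 971520678056, q_8 = 6·7314637639 + 214970451 = 44102796285 → 971520678056/44102796285
APPEND 40: p_9 = 40·971520678056 + 161130865101 = 39021957987341, q_9 = 40·44102796285 + 7314637639 = 1771426489039 → 39021957987341/1771426489039
APPEND 47: p_10 = 47·39021957987341 + 971520678056 = 1835003546083083, q_10 = 47·1771426489039 + 44102796285 = 83301147781118 → 1835003546083083/83301147781118
APPEND 39: p_11 = 39·1835003546083083 + 39021957987341 = 71604160255227578, q_11 = 39·83301147781118 + 1771426489039 = 3250516189952641 → 71604160255227578/3250516189952641
APPEND 39: p_12 = 39·71604160255227578 + 1835003546083083 = 2794397253499958625, q_12 = 39·3250516189952641 + 83301147781118 = 126853432555934117 → 2794397253499958625/126853432555934117
APPEND 38: p_13 = 38·2794397253499958625 + 71604160255227578 = 106258699793253655328, q_13 = 38·126853432555934117 + 3250516189952641 = 4823680953315449087 → 106258699793253655328/4823680953315449087
APPEND 35: p_14 = 35·106258699793253655328 + 2794397253499958625 = 3721848890017377895105, q_14 = 35·4823680953315449087 + 126853432555934117 = 168955686798596652162 → 3721848890017377895105/168955686798596652162
APPEND 12: p_15 = 12·3721848890017377895105 + 106258699793253655328 = 44768445380001788396588, q_15 = 12·168955686798596652162 + 4823680953315449087 = 2032291922536475275031 → 44768445380001788396588/2032291922536475275031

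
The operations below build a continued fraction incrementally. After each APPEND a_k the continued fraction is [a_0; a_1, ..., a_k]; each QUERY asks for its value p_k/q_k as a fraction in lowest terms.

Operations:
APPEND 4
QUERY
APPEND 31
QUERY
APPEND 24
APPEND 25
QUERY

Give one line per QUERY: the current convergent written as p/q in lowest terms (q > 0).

APPEND 4: p_0 = 4·1 + 0 = 4, q_0 = 4·0 + 1 = 1 → 4/1
APPEND 31: p_1 = 31·4 + 1 = 125, q_1 = 31·1 + 0 = 31 → 125/31
APPEND 24: p_2 = 24·125 + 4 = 3004, q_2 = 24·31 + 1 = 745 → 3004/745
APPEND 25: p_3 = 25·3004 + 125 = 75225, q_3 = 25·745 + 31 = 18656 → 75225/18656

4/1
125/31
75225/18656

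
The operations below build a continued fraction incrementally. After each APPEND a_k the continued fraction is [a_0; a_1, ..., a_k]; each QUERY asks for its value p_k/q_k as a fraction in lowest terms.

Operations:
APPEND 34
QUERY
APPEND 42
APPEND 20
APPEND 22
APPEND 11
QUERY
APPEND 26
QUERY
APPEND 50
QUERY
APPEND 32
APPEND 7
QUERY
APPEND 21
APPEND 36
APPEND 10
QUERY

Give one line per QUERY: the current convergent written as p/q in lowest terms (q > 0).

APPEND 34: p_0 = 34·1 + 0 = 34, q_0 = 34·0 + 1 = 1 → 34/1
APPEND 42: p_1 = 42·34 + 1 = 1429, q_1 = 42·1 + 0 = 42 → 1429/42
APPEND 20: p_2 = 20·1429 + 34 = 28614, q_2 = 20·42 + 1 = 841 → 28614/841
APPEND 22: p_3 = 22·28614 + 1429 = 630937, q_3 = 22·841 + 42 = 18544 → 630937/18544
APPEND 11: p_4 = 11·630937 + 28614 = 6968921, q_4 = 11·18544 + 841 = 204825 → 6968921/204825
APPEND 26: p_5 = 26·6968921 + 630937 = 181822883, q_5 = 26·204825 + 18544 = 5343994 → 181822883/5343994
APPEND 50: p_6 = 50·181822883 + 6968921 = 9098113071, q_6 = 50·5343994 + 204825 = 267404525 → 9098113071/267404525
APPEND 32: p_7 = 32·9098113071 + 181822883 = 291321441155, q_7 = 32·267404525 + 5343994 = 8562288794 → 291321441155/8562288794
APPEND 7: p_8 = 7·291321441155 + 9098113071 = 2048348201156, q_8 = 7·8562288794 + 267404525 = 60203426083 → 2048348201156/60203426083
APPEND 21: p_9 = 21·2048348201156 + 291321441155 = 43306633665431, q_9 = 21·60203426083 + 8562288794 = 1272834236537 → 43306633665431/1272834236537
APPEND 36: p_10 = 36·43306633665431 + 2048348201156 = 1561087160156672, q_10 = 36·1272834236537 + 60203426083 = 45882235941415 → 1561087160156672/45882235941415
APPEND 10: p_11 = 10·1561087160156672 + 43306633665431 = 15654178235232151, q_11 = 10·45882235941415 + 1272834236537 = 460095193650687 → 15654178235232151/460095193650687

34/1
6968921/204825
181822883/5343994
9098113071/267404525
2048348201156/60203426083
15654178235232151/460095193650687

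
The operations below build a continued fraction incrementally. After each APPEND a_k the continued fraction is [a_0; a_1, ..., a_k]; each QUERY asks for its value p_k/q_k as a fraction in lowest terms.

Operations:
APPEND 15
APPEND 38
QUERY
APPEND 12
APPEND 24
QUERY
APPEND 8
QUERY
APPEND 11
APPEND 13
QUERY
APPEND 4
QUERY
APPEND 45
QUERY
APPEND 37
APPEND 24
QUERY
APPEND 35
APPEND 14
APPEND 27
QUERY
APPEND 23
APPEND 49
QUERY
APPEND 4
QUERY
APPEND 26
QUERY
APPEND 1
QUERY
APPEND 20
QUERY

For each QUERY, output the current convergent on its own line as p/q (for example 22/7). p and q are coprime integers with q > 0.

APPEND 15: p_0 = 15·1 + 0 = 15, q_0 = 15·0 + 1 = 1 → 15/1
APPEND 38: p_1 = 38·15 + 1 = 571, q_1 = 38·1 + 0 = 38 → 571/38
APPEND 12: p_2 = 12·571 + 15 = 6867, q_2 = 12·38 + 1 = 457 → 6867/457
APPEND 24: p_3 = 24·6867 + 571 = 165379, q_3 = 24·457 + 38 = 11006 → 165379/11006
APPEND 8: p_4 = 8·165379 + 6867 = 1329899, q_4 = 8·11006 + 457 = 88505 → 1329899/88505
APPEND 11: p_5 = 11·1329899 + 165379 = 14794268, q_5 = 11·88505 + 11006 = 984561 → 14794268/984561
APPEND 13: p_6 = 13·14794268 + 1329899 = 193655383, q_6 = 13·984561 + 88505 = 12887798 → 193655383/12887798
APPEND 4: p_7 = 4·193655383 + 14794268 = 789415800, q_7 = 4·12887798 + 984561 = 52535753 → 789415800/52535753
APPEND 45: p_8 = 45·789415800 + 193655383 = 35717366383, q_8 = 45·52535753 + 12887798 = 2376996683 → 35717366383/2376996683
APPEND 37: p_9 = 37·35717366383 + 789415800 = 1322331971971, q_9 = 37·2376996683 + 52535753 = 88001413024 → 1322331971971/88001413024
APPEND 24: p_10 = 24·1322331971971 + 35717366383 = 31771684693687, q_10 = 24·88001413024 + 2376996683 = 2114410909259 → 31771684693687/2114410909259
APPEND 35: p_11 = 35·31771684693687 + 1322331971971 = 1113331296251016, q_11 = 35·2114410909259 + 88001413024 = 74092383237089 → 1113331296251016/74092383237089
APPEND 14: p_12 = 14·1113331296251016 + 31771684693687 = 15618409832207911, q_12 = 14·74092383237089 + 2114410909259 = 1039407776228505 → 15618409832207911/1039407776228505
APPEND 27: p_13 = 27·15618409832207911 + 1113331296251016 = 422810396765864613, q_13 = 27·1039407776228505 + 74092383237089 = 28138102341406724 → 422810396765864613/28138102341406724
APPEND 23: p_14 = 23·422810396765864613 + 15618409832207911 = 9740257535447094010, q_14 = 23·28138102341406724 + 1039407776228505 = 648215761628583157 → 9740257535447094010/648215761628583157
APPEND 49: p_15 = 49·9740257535447094010 + 422810396765864613 = 477695429633673471103, q_15 = 49·648215761628583157 + 28138102341406724 = 31790710422141981417 → 477695429633673471103/31790710422141981417
APPEND 4: p_16 = 4·477695429633673471103 + 9740257535447094010 = 1920521976070140978422, q_16 = 4·31790710422141981417 + 648215761628583157 = 127811057450196508825 → 1920521976070140978422/127811057450196508825
APPEND 26: p_17 = 26·1920521976070140978422 + 477695429633673471103 = 50411266807457338910075, q_17 = 26·127811057450196508825 + 31790710422141981417 = 3354878204127251210867 → 50411266807457338910075/3354878204127251210867
APPEND 1: p_18 = 1·50411266807457338910075 + 1920521976070140978422 = 52331788783527479888497, q_18 = 1·3354878204127251210867 + 127811057450196508825 = 3482689261577447719692 → 52331788783527479888497/3482689261577447719692
APPEND 20: p_19 = 20·52331788783527479888497 + 50411266807457338910075 = 1097047042478006936680015, q_19 = 20·3482689261577447719692 + 3354878204127251210867 = 73008663435676205604707 → 1097047042478006936680015/73008663435676205604707

571/38
165379/11006
1329899/88505
193655383/12887798
789415800/52535753
35717366383/2376996683
31771684693687/2114410909259
422810396765864613/28138102341406724
477695429633673471103/31790710422141981417
1920521976070140978422/127811057450196508825
50411266807457338910075/3354878204127251210867
52331788783527479888497/3482689261577447719692
1097047042478006936680015/73008663435676205604707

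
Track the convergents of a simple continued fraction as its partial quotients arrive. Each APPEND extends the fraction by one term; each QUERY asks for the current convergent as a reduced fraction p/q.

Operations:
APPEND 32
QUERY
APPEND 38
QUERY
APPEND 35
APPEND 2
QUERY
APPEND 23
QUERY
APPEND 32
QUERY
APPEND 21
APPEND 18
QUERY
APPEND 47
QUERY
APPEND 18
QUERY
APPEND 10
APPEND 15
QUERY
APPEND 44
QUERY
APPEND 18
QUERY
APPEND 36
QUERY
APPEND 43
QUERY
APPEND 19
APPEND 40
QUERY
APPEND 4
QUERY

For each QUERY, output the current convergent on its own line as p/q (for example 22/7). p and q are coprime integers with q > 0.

APPEND 32: p_0 = 32·1 + 0 = 32, q_0 = 32·0 + 1 = 1 → 32/1
APPEND 38: p_1 = 38·32 + 1 = 1217, q_1 = 38·1 + 0 = 38 → 1217/38
APPEND 35: p_2 = 35·1217 + 32 = 42627, q_2 = 35·38 + 1 = 1331 → 42627/1331
APPEND 2: p_3 = 2·42627 + 1217 = 86471, q_3 = 2·1331 + 38 = 2700 → 86471/2700
APPEND 23: p_4 = 23·86471 + 42627 = 2031460, q_4 = 23·2700 + 1331 = 63431 → 2031460/63431
APPEND 32: p_5 = 32·2031460 + 86471 = 65093191, q_5 = 32·63431 + 2700 = 2032492 → 65093191/2032492
APPEND 21: p_6 = 21·65093191 + 2031460 = 1368988471, q_6 = 21·2032492 + 63431 = 42745763 → 1368988471/42745763
APPEND 18: p_7 = 18·1368988471 + 65093191 = 24706885669, q_7 = 18·42745763 + 2032492 = 771456226 → 24706885669/771456226
APPEND 47: p_8 = 47·24706885669 + 1368988471 = 1162592614914, q_8 = 47·771456226 + 42745763 = 36301188385 → 1162592614914/36301188385
APPEND 18: p_9 = 18·1162592614914 + 24706885669 = 20951373954121, q_9 = 18·36301188385 + 771456226 = 654192847156 → 20951373954121/654192847156
APPEND 10: p_10 = 10·20951373954121 + 1162592614914 = 210676332156124, q_10 = 10·654192847156 + 36301188385 = 6578229659945 → 210676332156124/6578229659945
APPEND 15: p_11 = 15·210676332156124 + 20951373954121 = 3181096356295981, q_11 = 15·6578229659945 + 654192847156 = 99327637746331 → 3181096356295981/99327637746331
APPEND 44: p_12 = 44·3181096356295981 + 210676332156124 = 140178916009179288, q_12 = 44·99327637746331 + 6578229659945 = 4376994290498509 → 140178916009179288/4376994290498509
APPEND 18: p_13 = 18·140178916009179288 + 3181096356295981 = 2526401584521523165, q_13 = 18·4376994290498509 + 99327637746331 = 78885224866719493 → 2526401584521523165/78885224866719493
APPEND 36: p_14 = 36·2526401584521523165 + 140178916009179288 = 91090635958784013228, q_14 = 36·78885224866719493 + 4376994290498509 = 2844245089492400257 → 91090635958784013228/2844245089492400257
APPEND 43: p_15 = 43·91090635958784013228 + 2526401584521523165 = 3919423747812234091969, q_15 = 43·2844245089492400257 + 78885224866719493 = 122381424073039930544 → 3919423747812234091969/122381424073039930544
APPEND 19: p_16 = 19·3919423747812234091969 + 91090635958784013228 = 74560141844391231760639, q_16 = 19·122381424073039930544 + 2844245089492400257 = 2328091302477251080593 → 74560141844391231760639/2328091302477251080593
APPEND 40: p_17 = 40·74560141844391231760639 + 3919423747812234091969 = 2986325097523461504517529, q_17 = 40·2328091302477251080593 + 122381424073039930544 = 93246033523163083154264 → 2986325097523461504517529/93246033523163083154264
APPEND 4: p_18 = 4·2986325097523461504517529 + 74560141844391231760639 = 12019860531938237249830755, q_18 = 4·93246033523163083154264 + 2328091302477251080593 = 375312225395129583697649 → 12019860531938237249830755/375312225395129583697649

32/1
1217/38
86471/2700
2031460/63431
65093191/2032492
24706885669/771456226
1162592614914/36301188385
20951373954121/654192847156
3181096356295981/99327637746331
140178916009179288/4376994290498509
2526401584521523165/78885224866719493
91090635958784013228/2844245089492400257
3919423747812234091969/122381424073039930544
2986325097523461504517529/93246033523163083154264
12019860531938237249830755/375312225395129583697649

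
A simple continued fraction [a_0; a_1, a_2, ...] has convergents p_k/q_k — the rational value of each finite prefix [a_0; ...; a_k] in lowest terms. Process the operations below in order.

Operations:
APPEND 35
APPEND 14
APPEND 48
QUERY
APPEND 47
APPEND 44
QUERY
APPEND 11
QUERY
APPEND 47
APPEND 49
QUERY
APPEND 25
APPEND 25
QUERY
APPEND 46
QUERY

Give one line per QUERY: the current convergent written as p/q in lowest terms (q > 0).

APPEND 35: p_0 = 35·1 + 0 = 35, q_0 = 35·0 + 1 = 1 → 35/1
APPEND 14: p_1 = 14·35 + 1 = 491, q_1 = 14·1 + 0 = 14 → 491/14
APPEND 48: p_2 = 48·491 + 35 = 23603, q_2 = 48·14 + 1 = 673 → 23603/673
APPEND 47: p_3 = 47·23603 + 491 = 1109832, q_3 = 47·673 + 14 = 31645 → 1109832/31645
APPEND 44: p_4 = 44·1109832 + 23603 = 48856211, q_4 = 44·31645 + 673 = 1393053 → 48856211/1393053
APPEND 11: p_5 = 11·48856211 + 1109832 = 538528153, q_5 = 11·1393053 + 31645 = 15355228 → 538528153/15355228
APPEND 47: p_6 = 47·538528153 + 48856211 = 25359679402, q_6 = 47·15355228 + 1393053 = 723088769 → 25359679402/723088769
APPEND 49: p_7 = 49·25359679402 + 538528153 = 1243162818851, q_7 = 49·723088769 + 15355228 = 35446704909 → 1243162818851/35446704909
APPEND 25: p_8 = 25·1243162818851 + 25359679402 = 31104430150677, q_8 = 25·35446704909 + 723088769 = 886890711494 → 31104430150677/886890711494
APPEND 25: p_9 = 25·31104430150677 + 1243162818851 = 778853916585776, q_9 = 25·886890711494 + 35446704909 = 22207714492259 → 778853916585776/22207714492259
APPEND 46: p_10 = 46·778853916585776 + 31104430150677 = 35858384593096373, q_10 = 46·22207714492259 + 886890711494 = 1022441757355408 → 35858384593096373/1022441757355408

23603/673
48856211/1393053
538528153/15355228
1243162818851/35446704909
778853916585776/22207714492259
35858384593096373/1022441757355408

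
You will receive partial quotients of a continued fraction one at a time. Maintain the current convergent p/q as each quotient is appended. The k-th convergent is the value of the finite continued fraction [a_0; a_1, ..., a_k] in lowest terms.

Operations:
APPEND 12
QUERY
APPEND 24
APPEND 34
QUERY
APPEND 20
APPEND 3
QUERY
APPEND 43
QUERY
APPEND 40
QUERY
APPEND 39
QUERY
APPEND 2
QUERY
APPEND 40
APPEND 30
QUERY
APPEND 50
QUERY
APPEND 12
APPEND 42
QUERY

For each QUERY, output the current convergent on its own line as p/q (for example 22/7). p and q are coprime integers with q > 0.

APPEND 12: p_0 = 12·1 + 0 = 12, q_0 = 12·0 + 1 = 1 → 12/1
APPEND 24: p_1 = 24·12 + 1 = 289, q_1 = 24·1 + 0 = 24 → 289/24
APPEND 34: p_2 = 34·289 + 12 = 9838, q_2 = 34·24 + 1 = 817 → 9838/817
APPEND 20: p_3 = 20·9838 + 289 = 197049, q_3 = 20·817 + 24 = 16364 → 197049/16364
APPEND 3: p_4 = 3·197049 + 9838 = 600985, q_4 = 3·16364 + 817 = 49909 → 600985/49909
APPEND 43: p_5 = 43·600985 + 197049 = 26039404, q_5 = 43·49909 + 16364 = 2162451 → 26039404/2162451
APPEND 40: p_6 = 40·26039404 + 600985 = 1042177145, q_6 = 40·2162451 + 49909 = 86547949 → 1042177145/86547949
APPEND 39: p_7 = 39·1042177145 + 26039404 = 40670948059, q_7 = 39·86547949 + 2162451 = 3377532462 → 40670948059/3377532462
APPEND 2: p_8 = 2·40670948059 + 1042177145 = 82384073263, q_8 = 2·3377532462 + 86547949 = 6841612873 → 82384073263/6841612873
APPEND 40: p_9 = 40·82384073263 + 40670948059 = 3336033878579, q_9 = 40·6841612873 + 3377532462 = 277042047382 → 3336033878579/277042047382
APPEND 30: p_10 = 30·3336033878579 + 82384073263 = 100163400430633, q_10 = 30·277042047382 + 6841612873 = 8318103034333 → 100163400430633/8318103034333
APPEND 50: p_11 = 50·100163400430633 + 3336033878579 = 5011506055410229, q_11 = 50·8318103034333 + 277042047382 = 416182193764032 → 5011506055410229/416182193764032
APPEND 12: p_12 = 12·5011506055410229 + 100163400430633 = 60238236065353381, q_12 = 12·416182193764032 + 8318103034333 = 5002504428202717 → 60238236065353381/5002504428202717
APPEND 42: p_13 = 42·60238236065353381 + 5011506055410229 = 2535017420800252231, q_13 = 42·5002504428202717 + 416182193764032 = 210521368178278146 → 2535017420800252231/210521368178278146

12/1
9838/817
600985/49909
26039404/2162451
1042177145/86547949
40670948059/3377532462
82384073263/6841612873
100163400430633/8318103034333
5011506055410229/416182193764032
2535017420800252231/210521368178278146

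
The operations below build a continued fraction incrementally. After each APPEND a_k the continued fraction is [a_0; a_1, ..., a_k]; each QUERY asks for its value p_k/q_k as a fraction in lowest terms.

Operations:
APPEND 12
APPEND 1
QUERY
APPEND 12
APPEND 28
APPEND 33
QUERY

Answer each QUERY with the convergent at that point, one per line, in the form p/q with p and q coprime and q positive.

13/1
155829/12058

APPEND 12: p_0 = 12·1 + 0 = 12, q_0 = 12·0 + 1 = 1 → 12/1
APPEND 1: p_1 = 1·12 + 1 = 13, q_1 = 1·1 + 0 = 1 → 13/1
APPEND 12: p_2 = 12·13 + 12 = 168, q_2 = 12·1 + 1 = 13 → 168/13
APPEND 28: p_3 = 28·168 + 13 = 4717, q_3 = 28·13 + 1 = 365 → 4717/365
APPEND 33: p_4 = 33·4717 + 168 = 155829, q_4 = 33·365 + 13 = 12058 → 155829/12058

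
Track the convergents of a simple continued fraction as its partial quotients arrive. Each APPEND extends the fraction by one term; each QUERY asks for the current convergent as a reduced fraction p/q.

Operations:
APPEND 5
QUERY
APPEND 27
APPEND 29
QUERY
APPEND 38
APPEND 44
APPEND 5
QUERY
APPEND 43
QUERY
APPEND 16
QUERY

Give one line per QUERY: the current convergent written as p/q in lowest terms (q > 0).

5/1
3949/784
33213503/6593919
1434793290/284851337
22989906143/4564215311

APPEND 5: p_0 = 5·1 + 0 = 5, q_0 = 5·0 + 1 = 1 → 5/1
APPEND 27: p_1 = 27·5 + 1 = 136, q_1 = 27·1 + 0 = 27 → 136/27
APPEND 29: p_2 = 29·136 + 5 = 3949, q_2 = 29·27 + 1 = 784 → 3949/784
APPEND 38: p_3 = 38·3949 + 136 = 150198, q_3 = 38·784 + 27 = 29819 → 150198/29819
APPEND 44: p_4 = 44·150198 + 3949 = 6612661, q_4 = 44·29819 + 784 = 1312820 → 6612661/1312820
APPEND 5: p_5 = 5·6612661 + 150198 = 33213503, q_5 = 5·1312820 + 29819 = 6593919 → 33213503/6593919
APPEND 43: p_6 = 43·33213503 + 6612661 = 1434793290, q_6 = 43·6593919 + 1312820 = 284851337 → 1434793290/284851337
APPEND 16: p_7 = 16·1434793290 + 33213503 = 22989906143, q_7 = 16·284851337 + 6593919 = 4564215311 → 22989906143/4564215311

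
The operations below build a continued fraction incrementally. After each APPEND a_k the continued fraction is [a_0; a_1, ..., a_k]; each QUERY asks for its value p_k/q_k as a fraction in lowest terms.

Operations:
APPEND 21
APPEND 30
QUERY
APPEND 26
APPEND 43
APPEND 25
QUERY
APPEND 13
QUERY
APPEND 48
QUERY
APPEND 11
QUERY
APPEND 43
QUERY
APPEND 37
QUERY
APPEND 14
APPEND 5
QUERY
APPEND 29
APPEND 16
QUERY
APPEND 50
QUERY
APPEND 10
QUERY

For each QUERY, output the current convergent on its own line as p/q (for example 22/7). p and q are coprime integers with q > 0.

APPEND 21: p_0 = 21·1 + 0 = 21, q_0 = 21·0 + 1 = 1 → 21/1
APPEND 30: p_1 = 30·21 + 1 = 631, q_1 = 30·1 + 0 = 30 → 631/30
APPEND 26: p_2 = 26·631 + 21 = 16427, q_2 = 26·30 + 1 = 781 → 16427/781
APPEND 43: p_3 = 43·16427 + 631 = 706992, q_3 = 43·781 + 30 = 33613 → 706992/33613
APPEND 25: p_4 = 25·706992 + 16427 = 17691227, q_4 = 25·33613 + 781 = 841106 → 17691227/841106
APPEND 13: p_5 = 13·17691227 + 706992 = 230692943, q_5 = 13·841106 + 33613 = 10967991 → 230692943/10967991
APPEND 48: p_6 = 48·230692943 + 17691227 = 11090952491, q_6 = 48·10967991 + 841106 = 527304674 → 11090952491/527304674
APPEND 11: p_7 = 11·11090952491 + 230692943 = 122231170344, q_7 = 11·527304674 + 10967991 = 5811319405 → 122231170344/5811319405
APPEND 43: p_8 = 43·122231170344 + 11090952491 = 5267031277283, q_8 = 43·5811319405 + 527304674 = 250414039089 → 5267031277283/250414039089
APPEND 37: p_9 = 37·5267031277283 + 122231170344 = 195002388429815, q_9 = 37·250414039089 + 5811319405 = 9271130765698 → 195002388429815/9271130765698
APPEND 14: p_10 = 14·195002388429815 + 5267031277283 = 2735300469294693, q_10 = 14·9271130765698 + 250414039089 = 130046244758861 → 2735300469294693/130046244758861
APPEND 5: p_11 = 5·2735300469294693 + 195002388429815 = 13871504734903280, q_11 = 5·130046244758861 + 9271130765698 = 659502354560003 → 13871504734903280/659502354560003
APPEND 29: p_12 = 29·13871504734903280 + 2735300469294693 = 405008937781489813, q_12 = 29·659502354560003 + 130046244758861 = 19255614526998948 → 405008937781489813/19255614526998948
APPEND 16: p_13 = 16·405008937781489813 + 13871504734903280 = 6494014509238740288, q_13 = 16·19255614526998948 + 659502354560003 = 308749334786543171 → 6494014509238740288/308749334786543171
APPEND 50: p_14 = 50·6494014509238740288 + 405008937781489813 = 325105734399718504213, q_14 = 50·308749334786543171 + 19255614526998948 = 15456722353854157498 → 325105734399718504213/15456722353854157498
APPEND 10: p_15 = 10·325105734399718504213 + 6494014509238740288 = 3257551358506423782418, q_15 = 10·15456722353854157498 + 308749334786543171 = 154875972873328118151 → 3257551358506423782418/154875972873328118151

631/30
17691227/841106
230692943/10967991
11090952491/527304674
122231170344/5811319405
5267031277283/250414039089
195002388429815/9271130765698
13871504734903280/659502354560003
6494014509238740288/308749334786543171
325105734399718504213/15456722353854157498
3257551358506423782418/154875972873328118151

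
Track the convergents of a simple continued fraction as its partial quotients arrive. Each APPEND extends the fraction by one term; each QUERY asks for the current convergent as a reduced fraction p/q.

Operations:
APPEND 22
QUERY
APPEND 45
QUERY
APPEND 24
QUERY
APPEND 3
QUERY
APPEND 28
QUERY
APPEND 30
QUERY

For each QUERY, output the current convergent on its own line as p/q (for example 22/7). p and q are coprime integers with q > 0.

22/1
991/45
23806/1081
72409/3288
2051258/93145
61610149/2797638

APPEND 22: p_0 = 22·1 + 0 = 22, q_0 = 22·0 + 1 = 1 → 22/1
APPEND 45: p_1 = 45·22 + 1 = 991, q_1 = 45·1 + 0 = 45 → 991/45
APPEND 24: p_2 = 24·991 + 22 = 23806, q_2 = 24·45 + 1 = 1081 → 23806/1081
APPEND 3: p_3 = 3·23806 + 991 = 72409, q_3 = 3·1081 + 45 = 3288 → 72409/3288
APPEND 28: p_4 = 28·72409 + 23806 = 2051258, q_4 = 28·3288 + 1081 = 93145 → 2051258/93145
APPEND 30: p_5 = 30·2051258 + 72409 = 61610149, q_5 = 30·93145 + 3288 = 2797638 → 61610149/2797638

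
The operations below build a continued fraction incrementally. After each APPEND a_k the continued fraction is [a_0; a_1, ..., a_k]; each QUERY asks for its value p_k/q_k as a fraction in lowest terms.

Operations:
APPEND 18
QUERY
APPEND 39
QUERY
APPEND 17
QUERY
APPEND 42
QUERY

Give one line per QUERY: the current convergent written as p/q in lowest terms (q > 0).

18/1
703/39
11969/664
503401/27927

APPEND 18: p_0 = 18·1 + 0 = 18, q_0 = 18·0 + 1 = 1 → 18/1
APPEND 39: p_1 = 39·18 + 1 = 703, q_1 = 39·1 + 0 = 39 → 703/39
APPEND 17: p_2 = 17·703 + 18 = 11969, q_2 = 17·39 + 1 = 664 → 11969/664
APPEND 42: p_3 = 42·11969 + 703 = 503401, q_3 = 42·664 + 39 = 27927 → 503401/27927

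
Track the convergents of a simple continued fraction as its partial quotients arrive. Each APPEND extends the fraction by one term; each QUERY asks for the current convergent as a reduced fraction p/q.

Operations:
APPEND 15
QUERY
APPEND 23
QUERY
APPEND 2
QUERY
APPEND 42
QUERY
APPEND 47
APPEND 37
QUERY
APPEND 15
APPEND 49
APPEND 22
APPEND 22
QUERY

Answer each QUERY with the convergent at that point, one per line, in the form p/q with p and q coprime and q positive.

15/1
346/23
707/47
30040/1997
52295759/3476519
18718352940079/1244359215532

APPEND 15: p_0 = 15·1 + 0 = 15, q_0 = 15·0 + 1 = 1 → 15/1
APPEND 23: p_1 = 23·15 + 1 = 346, q_1 = 23·1 + 0 = 23 → 346/23
APPEND 2: p_2 = 2·346 + 15 = 707, q_2 = 2·23 + 1 = 47 → 707/47
APPEND 42: p_3 = 42·707 + 346 = 30040, q_3 = 42·47 + 23 = 1997 → 30040/1997
APPEND 47: p_4 = 47·30040 + 707 = 1412587, q_4 = 47·1997 + 47 = 93906 → 1412587/93906
APPEND 37: p_5 = 37·1412587 + 30040 = 52295759, q_5 = 37·93906 + 1997 = 3476519 → 52295759/3476519
APPEND 15: p_6 = 15·52295759 + 1412587 = 785848972, q_6 = 15·3476519 + 93906 = 52241691 → 785848972/52241691
APPEND 49: p_7 = 49·785848972 + 52295759 = 38558895387, q_7 = 49·52241691 + 3476519 = 2563319378 → 38558895387/2563319378
APPEND 22: p_8 = 22·38558895387 + 785848972 = 849081547486, q_8 = 22·2563319378 + 52241691 = 56445268007 → 849081547486/56445268007
APPEND 22: p_9 = 22·849081547486 + 38558895387 = 18718352940079, q_9 = 22·56445268007 + 2563319378 = 1244359215532 → 18718352940079/1244359215532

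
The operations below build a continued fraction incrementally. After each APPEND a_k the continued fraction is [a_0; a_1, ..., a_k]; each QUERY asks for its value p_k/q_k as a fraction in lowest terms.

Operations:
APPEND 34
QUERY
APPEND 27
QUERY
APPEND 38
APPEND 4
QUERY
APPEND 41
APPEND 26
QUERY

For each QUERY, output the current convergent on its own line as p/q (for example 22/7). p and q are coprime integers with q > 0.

APPEND 34: p_0 = 34·1 + 0 = 34, q_0 = 34·0 + 1 = 1 → 34/1
APPEND 27: p_1 = 27·34 + 1 = 919, q_1 = 27·1 + 0 = 27 → 919/27
APPEND 38: p_2 = 38·919 + 34 = 34956, q_2 = 38·27 + 1 = 1027 → 34956/1027
APPEND 4: p_3 = 4·34956 + 919 = 140743, q_3 = 4·1027 + 27 = 4135 → 140743/4135
APPEND 41: p_4 = 41·140743 + 34956 = 5805419, q_4 = 41·4135 + 1027 = 170562 → 5805419/170562
APPEND 26: p_5 = 26·5805419 + 140743 = 151081637, q_5 = 26·170562 + 4135 = 4438747 → 151081637/4438747

34/1
919/27
140743/4135
151081637/4438747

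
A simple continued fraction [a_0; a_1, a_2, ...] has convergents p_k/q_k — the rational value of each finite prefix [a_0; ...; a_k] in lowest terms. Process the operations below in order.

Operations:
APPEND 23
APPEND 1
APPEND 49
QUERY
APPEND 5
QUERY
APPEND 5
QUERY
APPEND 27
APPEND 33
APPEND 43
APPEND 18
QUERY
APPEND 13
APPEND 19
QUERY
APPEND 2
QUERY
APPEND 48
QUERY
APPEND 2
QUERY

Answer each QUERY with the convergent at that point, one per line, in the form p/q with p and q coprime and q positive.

APPEND 23: p_0 = 23·1 + 0 = 23, q_0 = 23·0 + 1 = 1 → 23/1
APPEND 1: p_1 = 1·23 + 1 = 24, q_1 = 1·1 + 0 = 1 → 24/1
APPEND 49: p_2 = 49·24 + 23 = 1199, q_2 = 49·1 + 1 = 50 → 1199/50
APPEND 5: p_3 = 5·1199 + 24 = 6019, q_3 = 5·50 + 1 = 251 → 6019/251
APPEND 5: p_4 = 5·6019 + 1199 = 31294, q_4 = 5·251 + 50 = 1305 → 31294/1305
APPEND 27: p_5 = 27·31294 + 6019 = 850957, q_5 = 27·1305 + 251 = 35486 → 850957/35486
APPEND 33: p_6 = 33·850957 + 31294 = 28112875, q_6 = 33·35486 + 1305 = 1172343 → 28112875/1172343
APPEND 43: p_7 = 43·28112875 + 850957 = 1209704582, q_7 = 43·1172343 + 35486 = 50446235 → 1209704582/50446235
APPEND 18: p_8 = 18·1209704582 + 28112875 = 21802795351, q_8 = 18·50446235 + 1172343 = 909204573 → 21802795351/909204573
APPEND 13: p_9 = 13·21802795351 + 1209704582 = 284646044145, q_9 = 13·909204573 + 50446235 = 11870105684 → 284646044145/11870105684
APPEND 19: p_10 = 19·284646044145 + 21802795351 = 5430077634106, q_10 = 19·11870105684 + 909204573 = 226441212569 → 5430077634106/226441212569
APPEND 2: p_11 = 2·5430077634106 + 284646044145 = 11144801312357, q_11 = 2·226441212569 + 11870105684 = 464752530822 → 11144801312357/464752530822
APPEND 48: p_12 = 48·11144801312357 + 5430077634106 = 540380540627242, q_12 = 48·464752530822 + 226441212569 = 22534562692025 → 540380540627242/22534562692025
APPEND 2: p_13 = 2·540380540627242 + 11144801312357 = 1091905882566841, q_13 = 2·22534562692025 + 464752530822 = 45533877914872 → 1091905882566841/45533877914872

1199/50
6019/251
31294/1305
21802795351/909204573
5430077634106/226441212569
11144801312357/464752530822
540380540627242/22534562692025
1091905882566841/45533877914872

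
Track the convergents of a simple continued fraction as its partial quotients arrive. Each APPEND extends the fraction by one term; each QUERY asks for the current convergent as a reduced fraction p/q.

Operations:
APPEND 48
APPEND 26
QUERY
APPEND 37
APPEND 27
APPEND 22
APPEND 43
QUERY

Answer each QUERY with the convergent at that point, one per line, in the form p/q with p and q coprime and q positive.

APPEND 48: p_0 = 48·1 + 0 = 48, q_0 = 48·0 + 1 = 1 → 48/1
APPEND 26: p_1 = 26·48 + 1 = 1249, q_1 = 26·1 + 0 = 26 → 1249/26
APPEND 37: p_2 = 37·1249 + 48 = 46261, q_2 = 37·26 + 1 = 963 → 46261/963
APPEND 27: p_3 = 27·46261 + 1249 = 1250296, q_3 = 27·963 + 26 = 26027 → 1250296/26027
APPEND 22: p_4 = 22·1250296 + 46261 = 27552773, q_4 = 22·26027 + 963 = 573557 → 27552773/573557
APPEND 43: p_5 = 43·27552773 + 1250296 = 1186019535, q_5 = 43·573557 + 26027 = 24688978 → 1186019535/24688978

1249/26
1186019535/24688978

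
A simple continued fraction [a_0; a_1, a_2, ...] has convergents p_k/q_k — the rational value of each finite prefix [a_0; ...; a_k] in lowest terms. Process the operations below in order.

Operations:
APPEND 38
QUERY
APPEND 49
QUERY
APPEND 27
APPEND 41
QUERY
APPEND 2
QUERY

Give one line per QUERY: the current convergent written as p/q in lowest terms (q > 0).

38/1
1863/49
2065762/54333
4181863/109990

APPEND 38: p_0 = 38·1 + 0 = 38, q_0 = 38·0 + 1 = 1 → 38/1
APPEND 49: p_1 = 49·38 + 1 = 1863, q_1 = 49·1 + 0 = 49 → 1863/49
APPEND 27: p_2 = 27·1863 + 38 = 50339, q_2 = 27·49 + 1 = 1324 → 50339/1324
APPEND 41: p_3 = 41·50339 + 1863 = 2065762, q_3 = 41·1324 + 49 = 54333 → 2065762/54333
APPEND 2: p_4 = 2·2065762 + 50339 = 4181863, q_4 = 2·54333 + 1324 = 109990 → 4181863/109990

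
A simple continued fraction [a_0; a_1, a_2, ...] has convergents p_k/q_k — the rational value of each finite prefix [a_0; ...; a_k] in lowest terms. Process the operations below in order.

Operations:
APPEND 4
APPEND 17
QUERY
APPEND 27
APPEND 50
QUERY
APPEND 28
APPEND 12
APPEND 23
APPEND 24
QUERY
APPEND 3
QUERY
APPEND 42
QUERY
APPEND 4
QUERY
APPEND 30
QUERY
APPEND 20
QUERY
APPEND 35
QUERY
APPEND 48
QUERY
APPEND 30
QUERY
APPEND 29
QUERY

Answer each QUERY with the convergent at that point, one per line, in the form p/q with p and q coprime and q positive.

69/17
93419/23017
17484870047/4308002161
53181833701/13103183146
2251121885489/554641694293
9057669375657/2231669960318
273981203155199/67504740503833
5488681732479637/1352326480036978
192377841839942494/47398931541798063
9239625090049719349/2276501040486344002
277381130543331522964/68342430146132118123
8053292410846663885305/1984206975278317769569

APPEND 4: p_0 = 4·1 + 0 = 4, q_0 = 4·0 + 1 = 1 → 4/1
APPEND 17: p_1 = 17·4 + 1 = 69, q_1 = 17·1 + 0 = 17 → 69/17
APPEND 27: p_2 = 27·69 + 4 = 1867, q_2 = 27·17 + 1 = 460 → 1867/460
APPEND 50: p_3 = 50·1867 + 69 = 93419, q_3 = 50·460 + 17 = 23017 → 93419/23017
APPEND 28: p_4 = 28·93419 + 1867 = 2617599, q_4 = 28·23017 + 460 = 644936 → 2617599/644936
APPEND 12: p_5 = 12·2617599 + 93419 = 31504607, q_5 = 12·644936 + 23017 = 7762249 → 31504607/7762249
APPEND 23: p_6 = 23·31504607 + 2617599 = 727223560, q_6 = 23·7762249 + 644936 = 179176663 → 727223560/179176663
APPEND 24: p_7 = 24·727223560 + 31504607 = 17484870047, q_7 = 24·179176663 + 7762249 = 4308002161 → 17484870047/4308002161
APPEND 3: p_8 = 3·17484870047 + 727223560 = 53181833701, q_8 = 3·4308002161 + 179176663 = 13103183146 → 53181833701/13103183146
APPEND 42: p_9 = 42·53181833701 + 17484870047 = 2251121885489, q_9 = 42·13103183146 + 4308002161 = 554641694293 → 2251121885489/554641694293
APPEND 4: p_10 = 4·2251121885489 + 53181833701 = 9057669375657, q_10 = 4·554641694293 + 13103183146 = 2231669960318 → 9057669375657/2231669960318
APPEND 30: p_11 = 30·9057669375657 + 2251121885489 = 273981203155199, q_11 = 30·2231669960318 + 554641694293 = 67504740503833 → 273981203155199/67504740503833
APPEND 20: p_12 = 20·273981203155199 + 9057669375657 = 5488681732479637, q_12 = 20·67504740503833 + 2231669960318 = 1352326480036978 → 5488681732479637/1352326480036978
APPEND 35: p_13 = 35·5488681732479637 + 273981203155199 = 192377841839942494, q_13 = 35·1352326480036978 + 67504740503833 = 47398931541798063 → 192377841839942494/47398931541798063
APPEND 48: p_14 = 48·192377841839942494 + 5488681732479637 = 9239625090049719349, q_14 = 48·47398931541798063 + 1352326480036978 = 2276501040486344002 → 9239625090049719349/2276501040486344002
APPEND 30: p_15 = 30·9239625090049719349 + 192377841839942494 = 277381130543331522964, q_15 = 30·2276501040486344002 + 47398931541798063 = 68342430146132118123 → 277381130543331522964/68342430146132118123
APPEND 29: p_16 = 29·277381130543331522964 + 9239625090049719349 = 8053292410846663885305, q_16 = 29·68342430146132118123 + 2276501040486344002 = 1984206975278317769569 → 8053292410846663885305/1984206975278317769569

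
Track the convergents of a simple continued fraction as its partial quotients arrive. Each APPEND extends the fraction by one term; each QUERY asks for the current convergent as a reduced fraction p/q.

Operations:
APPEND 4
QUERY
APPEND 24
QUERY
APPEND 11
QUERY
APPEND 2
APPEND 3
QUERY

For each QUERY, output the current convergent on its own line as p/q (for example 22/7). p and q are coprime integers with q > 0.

APPEND 4: p_0 = 4·1 + 0 = 4, q_0 = 4·0 + 1 = 1 → 4/1
APPEND 24: p_1 = 24·4 + 1 = 97, q_1 = 24·1 + 0 = 24 → 97/24
APPEND 11: p_2 = 11·97 + 4 = 1071, q_2 = 11·24 + 1 = 265 → 1071/265
APPEND 2: p_3 = 2·1071 + 97 = 2239, q_3 = 2·265 + 24 = 554 → 2239/554
APPEND 3: p_4 = 3·2239 + 1071 = 7788, q_4 = 3·554 + 265 = 1927 → 7788/1927

4/1
97/24
1071/265
7788/1927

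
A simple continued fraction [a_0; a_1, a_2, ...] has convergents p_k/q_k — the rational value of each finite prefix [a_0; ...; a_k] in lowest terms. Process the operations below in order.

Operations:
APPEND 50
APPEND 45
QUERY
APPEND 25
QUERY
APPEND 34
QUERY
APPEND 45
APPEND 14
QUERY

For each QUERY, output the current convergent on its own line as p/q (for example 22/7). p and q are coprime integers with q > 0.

2251/45
56325/1126
1917301/38329
1210605481/24201363

APPEND 50: p_0 = 50·1 + 0 = 50, q_0 = 50·0 + 1 = 1 → 50/1
APPEND 45: p_1 = 45·50 + 1 = 2251, q_1 = 45·1 + 0 = 45 → 2251/45
APPEND 25: p_2 = 25·2251 + 50 = 56325, q_2 = 25·45 + 1 = 1126 → 56325/1126
APPEND 34: p_3 = 34·56325 + 2251 = 1917301, q_3 = 34·1126 + 45 = 38329 → 1917301/38329
APPEND 45: p_4 = 45·1917301 + 56325 = 86334870, q_4 = 45·38329 + 1126 = 1725931 → 86334870/1725931
APPEND 14: p_5 = 14·86334870 + 1917301 = 1210605481, q_5 = 14·1725931 + 38329 = 24201363 → 1210605481/24201363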